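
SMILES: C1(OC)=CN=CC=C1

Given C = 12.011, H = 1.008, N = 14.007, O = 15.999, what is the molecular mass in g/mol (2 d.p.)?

109.13

Molecular formula: C6H7NO.
M = 6×12.011 + 7×1.008 + 1×14.007 + 1×15.999 = 109.13 g/mol.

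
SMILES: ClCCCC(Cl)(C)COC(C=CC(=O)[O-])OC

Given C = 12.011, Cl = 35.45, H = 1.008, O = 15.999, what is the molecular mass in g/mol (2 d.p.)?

Molecular formula: C11H17Cl2O4-.
M = 11×12.011 + 2×35.45 + 17×1.008 + 4×15.999 = 284.15 g/mol.

284.15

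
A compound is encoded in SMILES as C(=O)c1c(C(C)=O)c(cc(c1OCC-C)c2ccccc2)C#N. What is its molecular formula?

C19H17NO3

Heavy atoms from the SMILES: 19 C, 1 N, 3 O.
Implicit hydrogens by atom environment:
  6 × C (aromatic): 1 H each → 6
  6 × C (aromatic): no H
  3 × O: no H
  2 × C: 3 H each → 6
  2 × C: 2 H each → 4
  2 × C: no H
  1 × C: 1 H
  1 × N: no H
  Total hydrogens = 17.
Molecular formula: C19H17NO3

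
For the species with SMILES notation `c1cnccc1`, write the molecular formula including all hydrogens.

C5H5N

Heavy atoms from the SMILES: 5 C, 1 N.
Implicit hydrogens by atom environment:
  5 × C (aromatic): 1 H each → 5
  1 × N (aromatic): no H
  Total hydrogens = 5.
Molecular formula: C5H5N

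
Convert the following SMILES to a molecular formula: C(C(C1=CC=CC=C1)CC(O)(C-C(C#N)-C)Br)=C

C15H18BrNO

Heavy atoms from the SMILES: 1 Br, 15 C, 1 N, 1 O.
Implicit hydrogens by atom environment:
  5 × C (aromatic): 1 H each → 5
  3 × C: 2 H each → 6
  3 × C: 1 H each → 3
  2 × C: no H
  1 × Br: no H
  1 × C: 3 H
  1 × C (aromatic): no H
  1 × N: no H
  1 × O: 1 H
  Total hydrogens = 18.
Molecular formula: C15H18BrNO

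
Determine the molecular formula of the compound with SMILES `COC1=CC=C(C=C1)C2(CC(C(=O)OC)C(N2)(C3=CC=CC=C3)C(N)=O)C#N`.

C21H21N3O4

Heavy atoms from the SMILES: 21 C, 3 N, 4 O.
Implicit hydrogens by atom environment:
  9 × C (aromatic): 1 H each → 9
  5 × C: no H
  4 × O: no H
  3 × C (aromatic): no H
  2 × C: 3 H each → 6
  1 × C: 2 H
  1 × C: 1 H
  1 × N: 2 H
  1 × N: 1 H
  1 × N: no H
  Total hydrogens = 21.
Molecular formula: C21H21N3O4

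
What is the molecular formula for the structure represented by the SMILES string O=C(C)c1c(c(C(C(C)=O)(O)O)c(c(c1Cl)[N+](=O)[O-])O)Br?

Heavy atoms from the SMILES: 1 Br, 11 C, 1 Cl, 1 N, 7 O.
Implicit hydrogens by atom environment:
  6 × C (aromatic): no H
  3 × C: no H
  3 × O: 1 H each → 3
  3 × O: no H
  2 × C: 3 H each → 6
  1 × Br: no H
  1 × Cl: no H
  1 × N (charge +1): no H
  1 × O (charge -1): no H
  Total hydrogens = 9.
Molecular formula: C11H9BrClNO7

C11H9BrClNO7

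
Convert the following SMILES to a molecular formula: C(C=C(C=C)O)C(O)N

Heavy atoms from the SMILES: 6 C, 1 N, 2 O.
Implicit hydrogens by atom environment:
  3 × C: 1 H each → 3
  2 × C: 2 H each → 4
  2 × O: 1 H each → 2
  1 × C: no H
  1 × N: 2 H
  Total hydrogens = 11.
Molecular formula: C6H11NO2

C6H11NO2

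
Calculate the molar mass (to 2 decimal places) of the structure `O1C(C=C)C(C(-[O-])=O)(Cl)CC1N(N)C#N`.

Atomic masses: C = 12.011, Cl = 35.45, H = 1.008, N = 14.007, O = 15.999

230.63

Molecular formula: C8H9ClN3O3-.
M = 8×12.011 + 1×35.45 + 9×1.008 + 3×14.007 + 3×15.999 = 230.63 g/mol.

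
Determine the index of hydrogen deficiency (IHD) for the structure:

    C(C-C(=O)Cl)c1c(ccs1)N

4

Molecular formula from the SMILES: C7H8ClNOS.
DoU = (2C + 2 + N − H − X)/2 = (2·7 + 2 + 1 − 8 − 1)/2 = 8/2 = 4.
(Structurally: 1 ring(s) + 3 π bond(s) = 4.)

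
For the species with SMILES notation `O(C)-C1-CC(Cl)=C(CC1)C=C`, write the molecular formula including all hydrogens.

C9H13ClO

Heavy atoms from the SMILES: 9 C, 1 Cl, 1 O.
Implicit hydrogens by atom environment:
  4 × C: 2 H each → 8
  2 × C: 1 H each → 2
  2 × C: no H
  1 × C: 3 H
  1 × Cl: no H
  1 × O: no H
  Total hydrogens = 13.
Molecular formula: C9H13ClO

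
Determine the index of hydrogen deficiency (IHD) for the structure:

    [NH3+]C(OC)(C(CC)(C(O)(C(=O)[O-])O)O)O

Molecular formula from the SMILES: C7H15NO7.
DoU = (2C + 2 + N − H − X)/2 = (2·7 + 2 + 1 − 15 − 0)/2 = 2/2 = 1.
(Structurally: 0 ring(s) + 1 π bond(s) = 1.)

1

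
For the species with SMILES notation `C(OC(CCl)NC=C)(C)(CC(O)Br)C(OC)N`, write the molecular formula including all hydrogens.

Heavy atoms from the SMILES: 1 Br, 10 C, 1 Cl, 2 N, 3 O.
Implicit hydrogens by atom environment:
  4 × C: 1 H each → 4
  3 × C: 2 H each → 6
  2 × C: 3 H each → 6
  2 × O: no H
  1 × Br: no H
  1 × C: no H
  1 × Cl: no H
  1 × N: 2 H
  1 × N: 1 H
  1 × O: 1 H
  Total hydrogens = 20.
Molecular formula: C10H20BrClN2O3

C10H20BrClN2O3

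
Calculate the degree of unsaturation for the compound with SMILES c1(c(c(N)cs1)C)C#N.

5

Molecular formula from the SMILES: C6H6N2S.
DoU = (2C + 2 + N − H − X)/2 = (2·6 + 2 + 2 − 6 − 0)/2 = 10/2 = 5.
(Structurally: 1 ring(s) + 4 π bond(s) = 5.)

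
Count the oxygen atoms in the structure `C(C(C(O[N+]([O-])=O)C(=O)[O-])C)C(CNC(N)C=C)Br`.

5

The symbol for oxygen appears 5 times in the SMILES.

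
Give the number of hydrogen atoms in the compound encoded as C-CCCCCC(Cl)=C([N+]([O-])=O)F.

Hydrogens are implicit in SMILES; fill each atom to its normal valence:
  5 × C: 2 H each → 10
  2 × C: no H
  1 × C: 3 H
  1 × Cl: no H
  1 × F: no H
  1 × N (charge +1): no H
  1 × O: no H
  1 × O (charge -1): no H
  Total hydrogens = 13.

13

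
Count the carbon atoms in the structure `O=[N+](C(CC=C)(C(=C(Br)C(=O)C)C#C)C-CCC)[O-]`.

The symbol for carbon appears 14 times in the SMILES.

14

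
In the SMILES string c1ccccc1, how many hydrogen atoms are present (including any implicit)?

6

Hydrogens are implicit in SMILES; fill each atom to its normal valence:
  6 × C (aromatic): 1 H each → 6
  Total hydrogens = 6.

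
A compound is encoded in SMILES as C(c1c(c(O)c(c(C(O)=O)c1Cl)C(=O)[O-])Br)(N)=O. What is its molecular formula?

Heavy atoms from the SMILES: 1 Br, 9 C, 1 Cl, 1 N, 6 O.
Implicit hydrogens by atom environment:
  6 × C (aromatic): no H
  3 × C: no H
  3 × O: no H
  2 × O: 1 H each → 2
  1 × Br: no H
  1 × Cl: no H
  1 × N: 2 H
  1 × O (charge -1): no H
  Total hydrogens = 4.
Net charge -1.
Molecular formula: C9H4BrClNO6-

C9H4BrClNO6-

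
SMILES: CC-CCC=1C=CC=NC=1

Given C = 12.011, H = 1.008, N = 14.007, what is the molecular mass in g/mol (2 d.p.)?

Molecular formula: C9H13N.
M = 9×12.011 + 13×1.008 + 1×14.007 = 135.21 g/mol.

135.21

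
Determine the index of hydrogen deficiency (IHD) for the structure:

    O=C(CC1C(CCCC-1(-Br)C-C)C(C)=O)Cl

3

Molecular formula from the SMILES: C12H18BrClO2.
DoU = (2C + 2 + N − H − X)/2 = (2·12 + 2 + 0 − 18 − 2)/2 = 6/2 = 3.
(Structurally: 1 ring(s) + 2 π bond(s) = 3.)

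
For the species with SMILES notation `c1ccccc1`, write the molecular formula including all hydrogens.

C6H6

Heavy atoms from the SMILES: 6 C.
Implicit hydrogens by atom environment:
  6 × C (aromatic): 1 H each → 6
  Total hydrogens = 6.
Molecular formula: C6H6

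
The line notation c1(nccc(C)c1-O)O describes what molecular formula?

Heavy atoms from the SMILES: 6 C, 1 N, 2 O.
Implicit hydrogens by atom environment:
  3 × C (aromatic): no H
  2 × C (aromatic): 1 H each → 2
  2 × O: 1 H each → 2
  1 × C: 3 H
  1 × N (aromatic): no H
  Total hydrogens = 7.
Molecular formula: C6H7NO2

C6H7NO2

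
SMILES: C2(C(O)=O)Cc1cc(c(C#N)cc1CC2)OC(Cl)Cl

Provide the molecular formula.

Heavy atoms from the SMILES: 13 C, 2 Cl, 1 N, 3 O.
Implicit hydrogens by atom environment:
  4 × C (aromatic): no H
  3 × C: 2 H each → 6
  2 × C (aromatic): 1 H each → 2
  2 × C: 1 H each → 2
  2 × C: no H
  2 × Cl: no H
  2 × O: no H
  1 × N: no H
  1 × O: 1 H
  Total hydrogens = 11.
Molecular formula: C13H11Cl2NO3

C13H11Cl2NO3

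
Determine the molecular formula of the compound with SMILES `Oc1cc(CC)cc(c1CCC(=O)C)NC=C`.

C14H19NO2

Heavy atoms from the SMILES: 14 C, 1 N, 2 O.
Implicit hydrogens by atom environment:
  4 × C: 2 H each → 8
  4 × C (aromatic): no H
  2 × C: 3 H each → 6
  2 × C (aromatic): 1 H each → 2
  1 × C: 1 H
  1 × C: no H
  1 × N: 1 H
  1 × O: 1 H
  1 × O: no H
  Total hydrogens = 19.
Molecular formula: C14H19NO2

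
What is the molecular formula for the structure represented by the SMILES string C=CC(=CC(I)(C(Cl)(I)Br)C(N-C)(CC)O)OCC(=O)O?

C12H17BrClI2NO4

Heavy atoms from the SMILES: 1 Br, 12 C, 1 Cl, 2 I, 1 N, 4 O.
Implicit hydrogens by atom environment:
  5 × C: no H
  3 × C: 2 H each → 6
  2 × C: 3 H each → 6
  2 × C: 1 H each → 2
  2 × I: no H
  2 × O: 1 H each → 2
  2 × O: no H
  1 × Br: no H
  1 × Cl: no H
  1 × N: 1 H
  Total hydrogens = 17.
Molecular formula: C12H17BrClI2NO4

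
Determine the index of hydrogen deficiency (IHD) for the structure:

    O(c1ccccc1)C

Molecular formula from the SMILES: C7H8O.
DoU = (2C + 2 + N − H − X)/2 = (2·7 + 2 + 0 − 8 − 0)/2 = 8/2 = 4.
(Structurally: 1 ring(s) + 3 π bond(s) = 4.)

4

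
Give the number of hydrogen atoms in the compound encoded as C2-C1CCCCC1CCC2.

Hydrogens are implicit in SMILES; fill each atom to its normal valence:
  8 × C: 2 H each → 16
  2 × C: 1 H each → 2
  Total hydrogens = 18.

18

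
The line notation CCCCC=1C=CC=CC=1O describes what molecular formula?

C10H14O

Heavy atoms from the SMILES: 10 C, 1 O.
Implicit hydrogens by atom environment:
  4 × C (aromatic): 1 H each → 4
  3 × C: 2 H each → 6
  2 × C (aromatic): no H
  1 × C: 3 H
  1 × O: 1 H
  Total hydrogens = 14.
Molecular formula: C10H14O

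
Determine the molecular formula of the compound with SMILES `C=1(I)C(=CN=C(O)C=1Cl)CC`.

Heavy atoms from the SMILES: 7 C, 1 Cl, 1 I, 1 N, 1 O.
Implicit hydrogens by atom environment:
  4 × C (aromatic): no H
  1 × C: 3 H
  1 × C: 2 H
  1 × C (aromatic): 1 H
  1 × Cl: no H
  1 × I: no H
  1 × N (aromatic): no H
  1 × O: 1 H
  Total hydrogens = 7.
Molecular formula: C7H7ClINO

C7H7ClINO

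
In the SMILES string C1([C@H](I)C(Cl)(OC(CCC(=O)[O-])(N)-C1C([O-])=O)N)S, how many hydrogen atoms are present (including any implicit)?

12

Hydrogens are implicit in SMILES; fill each atom to its normal valence:
  4 × C: no H
  3 × C: 1 H each → 3
  3 × O: no H
  2 × C: 2 H each → 4
  2 × N: 2 H each → 4
  2 × O (charge -1): no H
  1 × Cl: no H
  1 × I: no H
  1 × S: 1 H
  Total hydrogens = 12.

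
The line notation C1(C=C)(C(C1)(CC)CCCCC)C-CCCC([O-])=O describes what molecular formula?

C17H29O2-

Heavy atoms from the SMILES: 17 C, 2 O.
Implicit hydrogens by atom environment:
  11 × C: 2 H each → 22
  3 × C: no H
  2 × C: 3 H each → 6
  1 × C: 1 H
  1 × O: no H
  1 × O (charge -1): no H
  Total hydrogens = 29.
Net charge -1.
Molecular formula: C17H29O2-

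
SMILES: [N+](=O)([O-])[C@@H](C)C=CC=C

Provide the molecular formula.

Heavy atoms from the SMILES: 6 C, 1 N, 2 O.
Implicit hydrogens by atom environment:
  4 × C: 1 H each → 4
  1 × C: 3 H
  1 × C: 2 H
  1 × N (charge +1): no H
  1 × O: no H
  1 × O (charge -1): no H
  Total hydrogens = 9.
Molecular formula: C6H9NO2

C6H9NO2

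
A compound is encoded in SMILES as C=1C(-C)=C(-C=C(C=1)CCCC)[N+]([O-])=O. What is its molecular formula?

Heavy atoms from the SMILES: 11 C, 1 N, 2 O.
Implicit hydrogens by atom environment:
  3 × C: 2 H each → 6
  3 × C (aromatic): 1 H each → 3
  3 × C (aromatic): no H
  2 × C: 3 H each → 6
  1 × N (charge +1): no H
  1 × O: no H
  1 × O (charge -1): no H
  Total hydrogens = 15.
Molecular formula: C11H15NO2

C11H15NO2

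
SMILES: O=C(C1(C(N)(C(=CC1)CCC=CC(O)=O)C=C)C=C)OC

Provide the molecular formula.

C16H21NO4

Heavy atoms from the SMILES: 16 C, 1 N, 4 O.
Implicit hydrogens by atom environment:
  5 × C: 2 H each → 10
  5 × C: 1 H each → 5
  5 × C: no H
  3 × O: no H
  1 × C: 3 H
  1 × N: 2 H
  1 × O: 1 H
  Total hydrogens = 21.
Molecular formula: C16H21NO4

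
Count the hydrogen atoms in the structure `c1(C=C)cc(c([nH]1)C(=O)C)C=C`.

Hydrogens are implicit in SMILES; fill each atom to its normal valence:
  3 × C (aromatic): no H
  2 × C: 2 H each → 4
  2 × C: 1 H each → 2
  1 × C: 3 H
  1 × C (aromatic): 1 H
  1 × C: no H
  1 × N (aromatic): 1 H
  1 × O: no H
  Total hydrogens = 11.

11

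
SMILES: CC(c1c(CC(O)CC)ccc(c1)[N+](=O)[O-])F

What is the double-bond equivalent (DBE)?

Molecular formula from the SMILES: C12H16FNO3.
DoU = (2C + 2 + N − H − X)/2 = (2·12 + 2 + 1 − 16 − 1)/2 = 10/2 = 5.
(Structurally: 1 ring(s) + 4 π bond(s) = 5.)

5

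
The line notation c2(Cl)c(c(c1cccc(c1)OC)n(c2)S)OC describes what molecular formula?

C12H12ClNO2S

Heavy atoms from the SMILES: 12 C, 1 Cl, 1 N, 2 O, 1 S.
Implicit hydrogens by atom environment:
  5 × C (aromatic): 1 H each → 5
  5 × C (aromatic): no H
  2 × C: 3 H each → 6
  2 × O: no H
  1 × Cl: no H
  1 × N (aromatic): no H
  1 × S: 1 H
  Total hydrogens = 12.
Molecular formula: C12H12ClNO2S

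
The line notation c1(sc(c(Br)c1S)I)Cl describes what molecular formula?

Heavy atoms from the SMILES: 1 Br, 4 C, 1 Cl, 1 I, 2 S.
Implicit hydrogens by atom environment:
  4 × C (aromatic): no H
  1 × Br: no H
  1 × Cl: no H
  1 × I: no H
  1 × S: 1 H
  1 × S (aromatic): no H
  Total hydrogens = 1.
Molecular formula: C4HBrClIS2

C4HBrClIS2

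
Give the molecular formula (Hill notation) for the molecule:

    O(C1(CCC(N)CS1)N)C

C6H14N2OS

Heavy atoms from the SMILES: 6 C, 2 N, 1 O, 1 S.
Implicit hydrogens by atom environment:
  3 × C: 2 H each → 6
  2 × N: 2 H each → 4
  1 × C: 3 H
  1 × C: 1 H
  1 × C: no H
  1 × O: no H
  1 × S: no H
  Total hydrogens = 14.
Molecular formula: C6H14N2OS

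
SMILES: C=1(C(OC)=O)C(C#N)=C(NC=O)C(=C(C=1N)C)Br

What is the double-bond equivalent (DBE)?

Molecular formula from the SMILES: C11H10BrN3O3.
DoU = (2C + 2 + N − H − X)/2 = (2·11 + 2 + 3 − 10 − 1)/2 = 16/2 = 8.
(Structurally: 1 ring(s) + 7 π bond(s) = 8.)

8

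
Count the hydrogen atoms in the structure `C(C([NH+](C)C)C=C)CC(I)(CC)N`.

Hydrogens are implicit in SMILES; fill each atom to its normal valence:
  4 × C: 2 H each → 8
  3 × C: 3 H each → 9
  2 × C: 1 H each → 2
  1 × C: no H
  1 × I: no H
  1 × N: 2 H
  1 × N (charge +1): 1 H
  Total hydrogens = 22.

22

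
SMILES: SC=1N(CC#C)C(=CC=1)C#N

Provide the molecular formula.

Heavy atoms from the SMILES: 8 C, 2 N, 1 S.
Implicit hydrogens by atom environment:
  2 × C (aromatic): 1 H each → 2
  2 × C (aromatic): no H
  2 × C: no H
  1 × C: 2 H
  1 × C: 1 H
  1 × N (aromatic): no H
  1 × N: no H
  1 × S: 1 H
  Total hydrogens = 6.
Molecular formula: C8H6N2S

C8H6N2S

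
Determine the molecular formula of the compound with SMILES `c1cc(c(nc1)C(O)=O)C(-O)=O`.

Heavy atoms from the SMILES: 7 C, 1 N, 4 O.
Implicit hydrogens by atom environment:
  3 × C (aromatic): 1 H each → 3
  2 × C (aromatic): no H
  2 × C: no H
  2 × O: 1 H each → 2
  2 × O: no H
  1 × N (aromatic): no H
  Total hydrogens = 5.
Molecular formula: C7H5NO4

C7H5NO4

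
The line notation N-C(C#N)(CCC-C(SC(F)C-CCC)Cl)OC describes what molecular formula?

Heavy atoms from the SMILES: 12 C, 1 Cl, 1 F, 2 N, 1 O, 1 S.
Implicit hydrogens by atom environment:
  6 × C: 2 H each → 12
  2 × C: 3 H each → 6
  2 × C: 1 H each → 2
  2 × C: no H
  1 × Cl: no H
  1 × F: no H
  1 × N: 2 H
  1 × N: no H
  1 × O: no H
  1 × S: no H
  Total hydrogens = 22.
Molecular formula: C12H22ClFN2OS

C12H22ClFN2OS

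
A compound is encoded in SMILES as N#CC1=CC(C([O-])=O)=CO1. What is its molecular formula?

C6H2NO3-

Heavy atoms from the SMILES: 6 C, 1 N, 3 O.
Implicit hydrogens by atom environment:
  2 × C (aromatic): 1 H each → 2
  2 × C (aromatic): no H
  2 × C: no H
  1 × N: no H
  1 × O (aromatic): no H
  1 × O: no H
  1 × O (charge -1): no H
  Total hydrogens = 2.
Net charge -1.
Molecular formula: C6H2NO3-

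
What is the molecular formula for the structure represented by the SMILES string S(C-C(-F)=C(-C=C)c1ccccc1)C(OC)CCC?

Heavy atoms from the SMILES: 16 C, 1 F, 1 O, 1 S.
Implicit hydrogens by atom environment:
  5 × C (aromatic): 1 H each → 5
  4 × C: 2 H each → 8
  2 × C: 3 H each → 6
  2 × C: 1 H each → 2
  2 × C: no H
  1 × C (aromatic): no H
  1 × F: no H
  1 × O: no H
  1 × S: no H
  Total hydrogens = 21.
Molecular formula: C16H21FOS

C16H21FOS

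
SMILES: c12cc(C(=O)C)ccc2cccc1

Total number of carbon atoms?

The symbol for carbon appears 12 times in the SMILES. Lowercase c denotes aromatic carbon and counts toward C.

12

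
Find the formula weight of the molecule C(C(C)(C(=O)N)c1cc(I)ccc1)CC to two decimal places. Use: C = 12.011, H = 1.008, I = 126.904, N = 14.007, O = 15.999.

Molecular formula: C12H16INO.
M = 12×12.011 + 16×1.008 + 1×126.904 + 1×14.007 + 1×15.999 = 317.17 g/mol.

317.17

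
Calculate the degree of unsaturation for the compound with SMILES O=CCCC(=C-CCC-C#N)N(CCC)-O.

4

Molecular formula from the SMILES: C12H20N2O2.
DoU = (2C + 2 + N − H − X)/2 = (2·12 + 2 + 2 − 20 − 0)/2 = 8/2 = 4.
(Structurally: 0 ring(s) + 4 π bond(s) = 4.)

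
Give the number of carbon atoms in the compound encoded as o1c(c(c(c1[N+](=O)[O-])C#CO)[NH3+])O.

The symbol for carbon appears 6 times in the SMILES. Lowercase c denotes aromatic carbon and counts toward C.

6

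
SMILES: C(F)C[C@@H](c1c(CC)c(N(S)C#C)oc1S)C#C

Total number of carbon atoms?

The symbol for carbon appears 13 times in the SMILES. Lowercase c denotes aromatic carbon and counts toward C.

13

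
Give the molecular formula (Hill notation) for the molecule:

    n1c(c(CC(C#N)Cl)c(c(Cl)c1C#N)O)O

Heavy atoms from the SMILES: 9 C, 2 Cl, 3 N, 2 O.
Implicit hydrogens by atom environment:
  5 × C (aromatic): no H
  2 × C: no H
  2 × Cl: no H
  2 × N: no H
  2 × O: 1 H each → 2
  1 × C: 2 H
  1 × C: 1 H
  1 × N (aromatic): no H
  Total hydrogens = 5.
Molecular formula: C9H5Cl2N3O2

C9H5Cl2N3O2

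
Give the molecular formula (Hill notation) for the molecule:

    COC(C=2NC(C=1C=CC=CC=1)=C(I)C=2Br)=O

C12H9BrINO2

Heavy atoms from the SMILES: 1 Br, 12 C, 1 I, 1 N, 2 O.
Implicit hydrogens by atom environment:
  5 × C (aromatic): 1 H each → 5
  5 × C (aromatic): no H
  2 × O: no H
  1 × Br: no H
  1 × C: 3 H
  1 × C: no H
  1 × I: no H
  1 × N (aromatic): 1 H
  Total hydrogens = 9.
Molecular formula: C12H9BrINO2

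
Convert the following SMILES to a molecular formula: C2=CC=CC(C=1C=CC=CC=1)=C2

Heavy atoms from the SMILES: 12 C.
Implicit hydrogens by atom environment:
  10 × C (aromatic): 1 H each → 10
  2 × C (aromatic): no H
  Total hydrogens = 10.
Molecular formula: C12H10

C12H10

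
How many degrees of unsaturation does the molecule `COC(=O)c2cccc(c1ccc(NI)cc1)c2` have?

9

Molecular formula from the SMILES: C14H12INO2.
DoU = (2C + 2 + N − H − X)/2 = (2·14 + 2 + 1 − 12 − 1)/2 = 18/2 = 9.
(Structurally: 2 ring(s) + 7 π bond(s) = 9.)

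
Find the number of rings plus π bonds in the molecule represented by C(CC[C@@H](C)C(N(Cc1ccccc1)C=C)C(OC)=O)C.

6

Molecular formula from the SMILES: C18H27NO2.
DoU = (2C + 2 + N − H − X)/2 = (2·18 + 2 + 1 − 27 − 0)/2 = 12/2 = 6.
(Structurally: 1 ring(s) + 5 π bond(s) = 6.)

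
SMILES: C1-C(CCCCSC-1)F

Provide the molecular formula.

C7H13FS

Heavy atoms from the SMILES: 7 C, 1 F, 1 S.
Implicit hydrogens by atom environment:
  6 × C: 2 H each → 12
  1 × C: 1 H
  1 × F: no H
  1 × S: no H
  Total hydrogens = 13.
Molecular formula: C7H13FS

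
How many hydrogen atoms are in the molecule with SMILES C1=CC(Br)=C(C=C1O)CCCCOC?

15

Hydrogens are implicit in SMILES; fill each atom to its normal valence:
  4 × C: 2 H each → 8
  3 × C (aromatic): 1 H each → 3
  3 × C (aromatic): no H
  1 × Br: no H
  1 × C: 3 H
  1 × O: 1 H
  1 × O: no H
  Total hydrogens = 15.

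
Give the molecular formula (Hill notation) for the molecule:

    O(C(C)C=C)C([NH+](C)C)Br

C7H15BrNO+

Heavy atoms from the SMILES: 1 Br, 7 C, 1 N, 1 O.
Implicit hydrogens by atom environment:
  3 × C: 3 H each → 9
  3 × C: 1 H each → 3
  1 × Br: no H
  1 × C: 2 H
  1 × N (charge +1): 1 H
  1 × O: no H
  Total hydrogens = 15.
Net charge +1.
Molecular formula: C7H15BrNO+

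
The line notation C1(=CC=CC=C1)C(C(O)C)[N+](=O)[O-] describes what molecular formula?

Heavy atoms from the SMILES: 9 C, 1 N, 3 O.
Implicit hydrogens by atom environment:
  5 × C (aromatic): 1 H each → 5
  2 × C: 1 H each → 2
  1 × C: 3 H
  1 × C (aromatic): no H
  1 × N (charge +1): no H
  1 × O: 1 H
  1 × O: no H
  1 × O (charge -1): no H
  Total hydrogens = 11.
Molecular formula: C9H11NO3

C9H11NO3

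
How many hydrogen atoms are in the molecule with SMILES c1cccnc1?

5

Hydrogens are implicit in SMILES; fill each atom to its normal valence:
  5 × C (aromatic): 1 H each → 5
  1 × N (aromatic): no H
  Total hydrogens = 5.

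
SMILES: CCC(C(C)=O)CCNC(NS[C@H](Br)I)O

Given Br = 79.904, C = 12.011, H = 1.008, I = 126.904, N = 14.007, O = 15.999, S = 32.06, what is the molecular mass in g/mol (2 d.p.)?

425.12

Molecular formula: C9H18BrIN2O2S.
M = 1×79.904 + 9×12.011 + 18×1.008 + 1×126.904 + 2×14.007 + 2×15.999 + 1×32.06 = 425.12 g/mol.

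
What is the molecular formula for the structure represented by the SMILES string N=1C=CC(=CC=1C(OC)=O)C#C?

C9H7NO2

Heavy atoms from the SMILES: 9 C, 1 N, 2 O.
Implicit hydrogens by atom environment:
  3 × C (aromatic): 1 H each → 3
  2 × C (aromatic): no H
  2 × C: no H
  2 × O: no H
  1 × C: 3 H
  1 × C: 1 H
  1 × N (aromatic): no H
  Total hydrogens = 7.
Molecular formula: C9H7NO2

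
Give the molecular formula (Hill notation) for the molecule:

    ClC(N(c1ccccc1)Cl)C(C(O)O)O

Heavy atoms from the SMILES: 9 C, 2 Cl, 1 N, 3 O.
Implicit hydrogens by atom environment:
  5 × C (aromatic): 1 H each → 5
  3 × C: 1 H each → 3
  3 × O: 1 H each → 3
  2 × Cl: no H
  1 × C (aromatic): no H
  1 × N: no H
  Total hydrogens = 11.
Molecular formula: C9H11Cl2NO3

C9H11Cl2NO3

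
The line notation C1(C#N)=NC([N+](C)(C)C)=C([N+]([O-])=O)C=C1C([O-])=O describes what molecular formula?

C10H10N4O4

Heavy atoms from the SMILES: 10 C, 4 N, 4 O.
Implicit hydrogens by atom environment:
  4 × C (aromatic): no H
  3 × C: 3 H each → 9
  2 × C: no H
  2 × N (charge +1): no H
  2 × O: no H
  2 × O (charge -1): no H
  1 × C (aromatic): 1 H
  1 × N (aromatic): no H
  1 × N: no H
  Total hydrogens = 10.
Molecular formula: C10H10N4O4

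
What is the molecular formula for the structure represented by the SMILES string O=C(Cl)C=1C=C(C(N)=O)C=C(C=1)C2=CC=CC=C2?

Heavy atoms from the SMILES: 14 C, 1 Cl, 1 N, 2 O.
Implicit hydrogens by atom environment:
  8 × C (aromatic): 1 H each → 8
  4 × C (aromatic): no H
  2 × C: no H
  2 × O: no H
  1 × Cl: no H
  1 × N: 2 H
  Total hydrogens = 10.
Molecular formula: C14H10ClNO2

C14H10ClNO2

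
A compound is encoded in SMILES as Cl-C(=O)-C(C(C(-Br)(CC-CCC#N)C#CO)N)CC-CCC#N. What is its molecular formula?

Heavy atoms from the SMILES: 1 Br, 16 C, 1 Cl, 3 N, 2 O.
Implicit hydrogens by atom environment:
  8 × C: 2 H each → 16
  6 × C: no H
  2 × C: 1 H each → 2
  2 × N: no H
  1 × Br: no H
  1 × Cl: no H
  1 × N: 2 H
  1 × O: 1 H
  1 × O: no H
  Total hydrogens = 21.
Molecular formula: C16H21BrClN3O2

C16H21BrClN3O2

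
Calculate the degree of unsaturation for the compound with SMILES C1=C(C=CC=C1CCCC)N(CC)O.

4

Molecular formula from the SMILES: C12H19NO.
DoU = (2C + 2 + N − H − X)/2 = (2·12 + 2 + 1 − 19 − 0)/2 = 8/2 = 4.
(Structurally: 1 ring(s) + 3 π bond(s) = 4.)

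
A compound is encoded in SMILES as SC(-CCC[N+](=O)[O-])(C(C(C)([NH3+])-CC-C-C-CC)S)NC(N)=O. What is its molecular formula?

Heavy atoms from the SMILES: 14 C, 4 N, 3 O, 2 S.
Implicit hydrogens by atom environment:
  8 × C: 2 H each → 16
  3 × C: no H
  2 × C: 3 H each → 6
  2 × O: no H
  2 × S: 1 H each → 2
  1 × C: 1 H
  1 × N (charge +1): 3 H
  1 × N: 2 H
  1 × N: 1 H
  1 × N (charge +1): no H
  1 × O (charge -1): no H
  Total hydrogens = 31.
Net charge +1.
Molecular formula: C14H31N4O3S2+

C14H31N4O3S2+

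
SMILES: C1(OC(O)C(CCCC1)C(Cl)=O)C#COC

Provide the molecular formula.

C11H15ClO4

Heavy atoms from the SMILES: 11 C, 1 Cl, 4 O.
Implicit hydrogens by atom environment:
  4 × C: 2 H each → 8
  3 × C: 1 H each → 3
  3 × C: no H
  3 × O: no H
  1 × C: 3 H
  1 × Cl: no H
  1 × O: 1 H
  Total hydrogens = 15.
Molecular formula: C11H15ClO4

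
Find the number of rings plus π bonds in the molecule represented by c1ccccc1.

Molecular formula from the SMILES: C6H6.
DoU = (2C + 2 + N − H − X)/2 = (2·6 + 2 + 0 − 6 − 0)/2 = 8/2 = 4.
(Structurally: 1 ring(s) + 3 π bond(s) = 4.)

4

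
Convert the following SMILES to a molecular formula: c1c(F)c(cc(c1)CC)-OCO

C9H11FO2

Heavy atoms from the SMILES: 9 C, 1 F, 2 O.
Implicit hydrogens by atom environment:
  3 × C (aromatic): 1 H each → 3
  3 × C (aromatic): no H
  2 × C: 2 H each → 4
  1 × C: 3 H
  1 × F: no H
  1 × O: 1 H
  1 × O: no H
  Total hydrogens = 11.
Molecular formula: C9H11FO2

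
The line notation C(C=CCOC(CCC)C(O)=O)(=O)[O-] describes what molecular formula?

C9H13O5-

Heavy atoms from the SMILES: 9 C, 5 O.
Implicit hydrogens by atom environment:
  3 × C: 2 H each → 6
  3 × C: 1 H each → 3
  3 × O: no H
  2 × C: no H
  1 × C: 3 H
  1 × O: 1 H
  1 × O (charge -1): no H
  Total hydrogens = 13.
Net charge -1.
Molecular formula: C9H13O5-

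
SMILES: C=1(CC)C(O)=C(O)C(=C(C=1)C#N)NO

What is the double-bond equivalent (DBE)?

Molecular formula from the SMILES: C9H10N2O3.
DoU = (2C + 2 + N − H − X)/2 = (2·9 + 2 + 2 − 10 − 0)/2 = 12/2 = 6.
(Structurally: 1 ring(s) + 5 π bond(s) = 6.)

6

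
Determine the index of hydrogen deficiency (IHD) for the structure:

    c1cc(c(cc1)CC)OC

4

Molecular formula from the SMILES: C9H12O.
DoU = (2C + 2 + N − H − X)/2 = (2·9 + 2 + 0 − 12 − 0)/2 = 8/2 = 4.
(Structurally: 1 ring(s) + 3 π bond(s) = 4.)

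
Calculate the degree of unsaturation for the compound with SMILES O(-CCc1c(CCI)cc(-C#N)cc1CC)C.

Molecular formula from the SMILES: C14H18INO.
DoU = (2C + 2 + N − H − X)/2 = (2·14 + 2 + 1 − 18 − 1)/2 = 12/2 = 6.
(Structurally: 1 ring(s) + 5 π bond(s) = 6.)

6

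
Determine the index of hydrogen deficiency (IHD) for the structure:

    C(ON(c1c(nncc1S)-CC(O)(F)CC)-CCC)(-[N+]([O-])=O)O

5

Molecular formula from the SMILES: C12H19FN4O5S.
DoU = (2C + 2 + N − H − X)/2 = (2·12 + 2 + 4 − 19 − 1)/2 = 10/2 = 5.
(Structurally: 1 ring(s) + 4 π bond(s) = 5.)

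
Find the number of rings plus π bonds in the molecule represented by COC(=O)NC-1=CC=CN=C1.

Molecular formula from the SMILES: C7H8N2O2.
DoU = (2C + 2 + N − H − X)/2 = (2·7 + 2 + 2 − 8 − 0)/2 = 10/2 = 5.
(Structurally: 1 ring(s) + 4 π bond(s) = 5.)

5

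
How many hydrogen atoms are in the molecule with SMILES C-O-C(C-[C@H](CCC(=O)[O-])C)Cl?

Hydrogens are implicit in SMILES; fill each atom to its normal valence:
  3 × C: 2 H each → 6
  2 × C: 3 H each → 6
  2 × C: 1 H each → 2
  2 × O: no H
  1 × C: no H
  1 × Cl: no H
  1 × O (charge -1): no H
  Total hydrogens = 14.

14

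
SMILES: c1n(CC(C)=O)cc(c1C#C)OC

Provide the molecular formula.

C10H11NO2

Heavy atoms from the SMILES: 10 C, 1 N, 2 O.
Implicit hydrogens by atom environment:
  2 × C: 3 H each → 6
  2 × C (aromatic): 1 H each → 2
  2 × C (aromatic): no H
  2 × C: no H
  2 × O: no H
  1 × C: 2 H
  1 × C: 1 H
  1 × N (aromatic): no H
  Total hydrogens = 11.
Molecular formula: C10H11NO2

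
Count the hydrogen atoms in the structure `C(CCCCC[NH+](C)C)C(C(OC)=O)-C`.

26

Hydrogens are implicit in SMILES; fill each atom to its normal valence:
  6 × C: 2 H each → 12
  4 × C: 3 H each → 12
  2 × O: no H
  1 × C: 1 H
  1 × C: no H
  1 × N (charge +1): 1 H
  Total hydrogens = 26.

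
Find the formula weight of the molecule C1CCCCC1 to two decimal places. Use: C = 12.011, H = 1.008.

84.16

Molecular formula: C6H12.
M = 6×12.011 + 12×1.008 = 84.16 g/mol.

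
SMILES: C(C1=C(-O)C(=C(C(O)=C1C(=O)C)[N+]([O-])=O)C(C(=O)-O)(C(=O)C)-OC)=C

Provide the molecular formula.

C15H15NO9

Heavy atoms from the SMILES: 15 C, 1 N, 9 O.
Implicit hydrogens by atom environment:
  6 × C (aromatic): no H
  5 × O: no H
  4 × C: no H
  3 × C: 3 H each → 9
  3 × O: 1 H each → 3
  1 × C: 2 H
  1 × C: 1 H
  1 × N (charge +1): no H
  1 × O (charge -1): no H
  Total hydrogens = 15.
Molecular formula: C15H15NO9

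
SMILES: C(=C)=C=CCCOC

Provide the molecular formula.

C7H10O

Heavy atoms from the SMILES: 7 C, 1 O.
Implicit hydrogens by atom environment:
  3 × C: 2 H each → 6
  2 × C: no H
  1 × C: 3 H
  1 × C: 1 H
  1 × O: no H
  Total hydrogens = 10.
Molecular formula: C7H10O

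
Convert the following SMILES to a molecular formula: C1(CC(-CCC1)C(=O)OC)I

C8H13IO2

Heavy atoms from the SMILES: 8 C, 1 I, 2 O.
Implicit hydrogens by atom environment:
  4 × C: 2 H each → 8
  2 × C: 1 H each → 2
  2 × O: no H
  1 × C: 3 H
  1 × C: no H
  1 × I: no H
  Total hydrogens = 13.
Molecular formula: C8H13IO2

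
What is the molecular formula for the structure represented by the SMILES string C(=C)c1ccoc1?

C6H6O

Heavy atoms from the SMILES: 6 C, 1 O.
Implicit hydrogens by atom environment:
  3 × C (aromatic): 1 H each → 3
  1 × C: 2 H
  1 × C: 1 H
  1 × C (aromatic): no H
  1 × O (aromatic): no H
  Total hydrogens = 6.
Molecular formula: C6H6O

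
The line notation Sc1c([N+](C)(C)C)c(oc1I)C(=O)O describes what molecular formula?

C8H11INO3S+

Heavy atoms from the SMILES: 8 C, 1 I, 1 N, 3 O, 1 S.
Implicit hydrogens by atom environment:
  4 × C (aromatic): no H
  3 × C: 3 H each → 9
  1 × C: no H
  1 × I: no H
  1 × N (charge +1): no H
  1 × O: 1 H
  1 × O (aromatic): no H
  1 × O: no H
  1 × S: 1 H
  Total hydrogens = 11.
Net charge +1.
Molecular formula: C8H11INO3S+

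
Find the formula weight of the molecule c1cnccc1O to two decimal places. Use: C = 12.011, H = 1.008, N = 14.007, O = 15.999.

95.10

Molecular formula: C5H5NO.
M = 5×12.011 + 5×1.008 + 1×14.007 + 1×15.999 = 95.10 g/mol.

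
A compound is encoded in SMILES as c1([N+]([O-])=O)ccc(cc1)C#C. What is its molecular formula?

C8H5NO2

Heavy atoms from the SMILES: 8 C, 1 N, 2 O.
Implicit hydrogens by atom environment:
  4 × C (aromatic): 1 H each → 4
  2 × C (aromatic): no H
  1 × C: 1 H
  1 × C: no H
  1 × N (charge +1): no H
  1 × O: no H
  1 × O (charge -1): no H
  Total hydrogens = 5.
Molecular formula: C8H5NO2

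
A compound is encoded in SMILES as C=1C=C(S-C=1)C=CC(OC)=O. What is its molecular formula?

C8H8O2S

Heavy atoms from the SMILES: 8 C, 2 O, 1 S.
Implicit hydrogens by atom environment:
  3 × C (aromatic): 1 H each → 3
  2 × C: 1 H each → 2
  2 × O: no H
  1 × C: 3 H
  1 × C (aromatic): no H
  1 × C: no H
  1 × S (aromatic): no H
  Total hydrogens = 8.
Molecular formula: C8H8O2S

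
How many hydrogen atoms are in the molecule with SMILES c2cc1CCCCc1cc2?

12

Hydrogens are implicit in SMILES; fill each atom to its normal valence:
  4 × C: 2 H each → 8
  4 × C (aromatic): 1 H each → 4
  2 × C (aromatic): no H
  Total hydrogens = 12.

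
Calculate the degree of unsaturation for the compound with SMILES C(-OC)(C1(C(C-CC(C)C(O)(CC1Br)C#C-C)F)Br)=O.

Molecular formula from the SMILES: C14H19Br2FO3.
DoU = (2C + 2 + N − H − X)/2 = (2·14 + 2 + 0 − 19 − 3)/2 = 8/2 = 4.
(Structurally: 1 ring(s) + 3 π bond(s) = 4.)

4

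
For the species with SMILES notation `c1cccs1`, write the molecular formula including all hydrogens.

Heavy atoms from the SMILES: 4 C, 1 S.
Implicit hydrogens by atom environment:
  4 × C (aromatic): 1 H each → 4
  1 × S (aromatic): no H
  Total hydrogens = 4.
Molecular formula: C4H4S

C4H4S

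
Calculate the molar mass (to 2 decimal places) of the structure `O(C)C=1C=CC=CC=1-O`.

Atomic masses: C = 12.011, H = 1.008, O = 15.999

124.14

Molecular formula: C7H8O2.
M = 7×12.011 + 8×1.008 + 2×15.999 = 124.14 g/mol.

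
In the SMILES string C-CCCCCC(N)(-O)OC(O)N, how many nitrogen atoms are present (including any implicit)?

The symbol for nitrogen appears 2 times in the SMILES.

2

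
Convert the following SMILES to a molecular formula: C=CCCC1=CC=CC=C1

C10H12

Heavy atoms from the SMILES: 10 C.
Implicit hydrogens by atom environment:
  5 × C (aromatic): 1 H each → 5
  3 × C: 2 H each → 6
  1 × C: 1 H
  1 × C (aromatic): no H
  Total hydrogens = 12.
Molecular formula: C10H12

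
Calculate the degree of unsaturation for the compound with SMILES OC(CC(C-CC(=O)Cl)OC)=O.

Molecular formula from the SMILES: C7H11ClO4.
DoU = (2C + 2 + N − H − X)/2 = (2·7 + 2 + 0 − 11 − 1)/2 = 4/2 = 2.
(Structurally: 0 ring(s) + 2 π bond(s) = 2.)

2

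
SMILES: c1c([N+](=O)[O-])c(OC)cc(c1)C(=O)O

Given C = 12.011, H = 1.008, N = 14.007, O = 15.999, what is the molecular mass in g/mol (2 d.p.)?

197.15

Molecular formula: C8H7NO5.
M = 8×12.011 + 7×1.008 + 1×14.007 + 5×15.999 = 197.15 g/mol.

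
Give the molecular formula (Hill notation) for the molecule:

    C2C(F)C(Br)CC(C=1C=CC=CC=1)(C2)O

C12H14BrFO

Heavy atoms from the SMILES: 1 Br, 12 C, 1 F, 1 O.
Implicit hydrogens by atom environment:
  5 × C (aromatic): 1 H each → 5
  3 × C: 2 H each → 6
  2 × C: 1 H each → 2
  1 × Br: no H
  1 × C: no H
  1 × C (aromatic): no H
  1 × F: no H
  1 × O: 1 H
  Total hydrogens = 14.
Molecular formula: C12H14BrFO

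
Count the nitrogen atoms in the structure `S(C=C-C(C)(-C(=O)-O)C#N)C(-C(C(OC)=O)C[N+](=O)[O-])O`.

The symbol for nitrogen appears 2 times in the SMILES.

2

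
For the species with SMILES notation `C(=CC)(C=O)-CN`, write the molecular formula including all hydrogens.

C5H9NO

Heavy atoms from the SMILES: 5 C, 1 N, 1 O.
Implicit hydrogens by atom environment:
  2 × C: 1 H each → 2
  1 × C: 3 H
  1 × C: 2 H
  1 × C: no H
  1 × N: 2 H
  1 × O: no H
  Total hydrogens = 9.
Molecular formula: C5H9NO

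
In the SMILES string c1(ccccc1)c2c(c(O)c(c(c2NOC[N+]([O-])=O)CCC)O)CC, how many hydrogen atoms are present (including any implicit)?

22

Hydrogens are implicit in SMILES; fill each atom to its normal valence:
  7 × C (aromatic): no H
  5 × C (aromatic): 1 H each → 5
  4 × C: 2 H each → 8
  2 × C: 3 H each → 6
  2 × O: 1 H each → 2
  2 × O: no H
  1 × N: 1 H
  1 × N (charge +1): no H
  1 × O (charge -1): no H
  Total hydrogens = 22.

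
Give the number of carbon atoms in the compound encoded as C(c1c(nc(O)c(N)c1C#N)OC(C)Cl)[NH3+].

9

The symbol for carbon appears 9 times in the SMILES. Lowercase c denotes aromatic carbon and counts toward C.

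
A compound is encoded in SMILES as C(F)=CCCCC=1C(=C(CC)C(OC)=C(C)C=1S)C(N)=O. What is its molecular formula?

C16H22FNO2S

Heavy atoms from the SMILES: 16 C, 1 F, 1 N, 2 O, 1 S.
Implicit hydrogens by atom environment:
  6 × C (aromatic): no H
  4 × C: 2 H each → 8
  3 × C: 3 H each → 9
  2 × C: 1 H each → 2
  2 × O: no H
  1 × C: no H
  1 × F: no H
  1 × N: 2 H
  1 × S: 1 H
  Total hydrogens = 22.
Molecular formula: C16H22FNO2S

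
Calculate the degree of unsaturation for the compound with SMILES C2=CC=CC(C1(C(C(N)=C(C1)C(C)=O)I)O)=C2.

7

Molecular formula from the SMILES: C13H14INO2.
DoU = (2C + 2 + N − H − X)/2 = (2·13 + 2 + 1 − 14 − 1)/2 = 14/2 = 7.
(Structurally: 2 ring(s) + 5 π bond(s) = 7.)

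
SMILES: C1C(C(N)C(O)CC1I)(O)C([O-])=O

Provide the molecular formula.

C7H11INO4-

Heavy atoms from the SMILES: 7 C, 1 I, 1 N, 4 O.
Implicit hydrogens by atom environment:
  3 × C: 1 H each → 3
  2 × C: 2 H each → 4
  2 × C: no H
  2 × O: 1 H each → 2
  1 × I: no H
  1 × N: 2 H
  1 × O: no H
  1 × O (charge -1): no H
  Total hydrogens = 11.
Net charge -1.
Molecular formula: C7H11INO4-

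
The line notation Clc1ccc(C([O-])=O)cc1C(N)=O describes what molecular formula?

Heavy atoms from the SMILES: 8 C, 1 Cl, 1 N, 3 O.
Implicit hydrogens by atom environment:
  3 × C (aromatic): 1 H each → 3
  3 × C (aromatic): no H
  2 × C: no H
  2 × O: no H
  1 × Cl: no H
  1 × N: 2 H
  1 × O (charge -1): no H
  Total hydrogens = 5.
Net charge -1.
Molecular formula: C8H5ClNO3-

C8H5ClNO3-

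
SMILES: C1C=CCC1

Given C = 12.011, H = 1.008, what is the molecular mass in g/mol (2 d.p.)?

Molecular formula: C5H8.
M = 5×12.011 + 8×1.008 = 68.12 g/mol.

68.12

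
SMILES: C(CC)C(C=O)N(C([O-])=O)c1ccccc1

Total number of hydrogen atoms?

Hydrogens are implicit in SMILES; fill each atom to its normal valence:
  5 × C (aromatic): 1 H each → 5
  2 × C: 2 H each → 4
  2 × C: 1 H each → 2
  2 × O: no H
  1 × C: 3 H
  1 × C (aromatic): no H
  1 × C: no H
  1 × N: no H
  1 × O (charge -1): no H
  Total hydrogens = 14.

14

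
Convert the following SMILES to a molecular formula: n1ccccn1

C4H4N2

Heavy atoms from the SMILES: 4 C, 2 N.
Implicit hydrogens by atom environment:
  4 × C (aromatic): 1 H each → 4
  2 × N (aromatic): no H
  Total hydrogens = 4.
Molecular formula: C4H4N2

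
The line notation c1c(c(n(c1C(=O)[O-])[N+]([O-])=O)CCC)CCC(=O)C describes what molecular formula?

Heavy atoms from the SMILES: 12 C, 2 N, 5 O.
Implicit hydrogens by atom environment:
  4 × C: 2 H each → 8
  3 × C (aromatic): no H
  3 × O: no H
  2 × C: 3 H each → 6
  2 × C: no H
  2 × O (charge -1): no H
  1 × C (aromatic): 1 H
  1 × N (aromatic): no H
  1 × N (charge +1): no H
  Total hydrogens = 15.
Net charge -1.
Molecular formula: C12H15N2O5-

C12H15N2O5-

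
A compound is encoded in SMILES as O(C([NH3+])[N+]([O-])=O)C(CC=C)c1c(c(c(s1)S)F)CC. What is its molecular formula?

C11H16FN2O3S2+

Heavy atoms from the SMILES: 11 C, 1 F, 2 N, 3 O, 2 S.
Implicit hydrogens by atom environment:
  4 × C (aromatic): no H
  3 × C: 2 H each → 6
  3 × C: 1 H each → 3
  2 × O: no H
  1 × C: 3 H
  1 × F: no H
  1 × N (charge +1): 3 H
  1 × N (charge +1): no H
  1 × O (charge -1): no H
  1 × S: 1 H
  1 × S (aromatic): no H
  Total hydrogens = 16.
Net charge +1.
Molecular formula: C11H16FN2O3S2+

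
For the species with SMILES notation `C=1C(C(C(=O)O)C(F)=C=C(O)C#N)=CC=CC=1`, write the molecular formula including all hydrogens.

Heavy atoms from the SMILES: 12 C, 1 F, 1 N, 3 O.
Implicit hydrogens by atom environment:
  5 × C (aromatic): 1 H each → 5
  5 × C: no H
  2 × O: 1 H each → 2
  1 × C: 1 H
  1 × C (aromatic): no H
  1 × F: no H
  1 × N: no H
  1 × O: no H
  Total hydrogens = 8.
Molecular formula: C12H8FNO3

C12H8FNO3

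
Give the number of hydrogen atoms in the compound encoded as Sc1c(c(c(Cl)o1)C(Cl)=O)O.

2

Hydrogens are implicit in SMILES; fill each atom to its normal valence:
  4 × C (aromatic): no H
  2 × Cl: no H
  1 × C: no H
  1 × O: 1 H
  1 × O (aromatic): no H
  1 × O: no H
  1 × S: 1 H
  Total hydrogens = 2.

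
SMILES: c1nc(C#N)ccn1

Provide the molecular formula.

Heavy atoms from the SMILES: 5 C, 3 N.
Implicit hydrogens by atom environment:
  3 × C (aromatic): 1 H each → 3
  2 × N (aromatic): no H
  1 × C (aromatic): no H
  1 × C: no H
  1 × N: no H
  Total hydrogens = 3.
Molecular formula: C5H3N3

C5H3N3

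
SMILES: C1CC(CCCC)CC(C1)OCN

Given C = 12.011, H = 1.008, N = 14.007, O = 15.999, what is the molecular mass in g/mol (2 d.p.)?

185.31

Molecular formula: C11H23NO.
M = 11×12.011 + 23×1.008 + 1×14.007 + 1×15.999 = 185.31 g/mol.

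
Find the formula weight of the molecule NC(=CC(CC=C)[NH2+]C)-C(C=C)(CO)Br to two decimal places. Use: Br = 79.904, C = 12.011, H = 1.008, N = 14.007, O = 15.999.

276.20

Molecular formula: C11H20BrN2O+.
M = 1×79.904 + 11×12.011 + 20×1.008 + 2×14.007 + 1×15.999 = 276.20 g/mol.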